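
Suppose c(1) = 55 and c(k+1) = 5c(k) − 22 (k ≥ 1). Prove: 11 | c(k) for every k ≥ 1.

Base case: c(1) = 55 = 11·5, so 11 | c(1).
Assume 11 | c(j), so c(j) = 11t for some integer t.
Then c(j+1) = 5c(j) − 22 = 5·(11t) − 22 = 11(5t − 2), so 11 | c(j+1).
This completes the inductive step, so 11 | c(k) for all k ≥ 1.

11 | c(k)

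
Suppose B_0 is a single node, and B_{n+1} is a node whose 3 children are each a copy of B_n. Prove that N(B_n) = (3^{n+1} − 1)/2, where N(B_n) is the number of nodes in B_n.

Base case: N(B_0) = 1, and (3^{0+1} − 1)/2 = 1.
Assume N(B_j) = (3^{j+1} − 1)/2.
Then N(B_{j+1}) = 1 + 3N(B_j) = 1 + 3·(3^{j+1} − 1)/2 = 1 + (3^{j+2} − 3)/2 = (2 + 3^{j+2} − 3)/2 = (3^{j+2} − 1)/2.
By induction, N(B_n) = (3^{n+1} − 1)/2 for all n ≥ 0.

N(B_n) = (3^{n+1} − 1)/2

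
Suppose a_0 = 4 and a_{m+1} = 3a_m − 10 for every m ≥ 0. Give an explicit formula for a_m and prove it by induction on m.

Claim: a_m = -3^m + 5.

Base case: a_0 = 4, and -3^0 + 5 = -1 + 5 = 4.
Assume a_r = -3^r + 5 for some r ≥ 0.
Then a_{r+1} = 3a_r − 10 = 3·(-3^r + 5) − 10 = -3^{r+1} + 15 − 10 = -3^{r+1} + 5.
This completes the inductive step, so a_m = -3^m + 5 for all m ≥ 0.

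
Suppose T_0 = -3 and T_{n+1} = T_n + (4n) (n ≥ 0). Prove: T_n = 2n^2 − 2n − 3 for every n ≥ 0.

Base case: T_0 = -3, and 2·0^2 − 2·0 − 3 = -3.
Assume T_j = 2j^2 − 2j − 3.
Then T_{j+1} = T_j + (4j) = (2j^2 − 2j − 3) + (4j) = 2j^2 + 2j − 3,
and 2·(j+1)^2 − 2·(j+1) − 3 = 2j^2 + 2j − 3.
Hence T_n = 2n^2 − 2n − 3 for every n ≥ 0, by induction.

T_n = 2n^2 − 2n − 3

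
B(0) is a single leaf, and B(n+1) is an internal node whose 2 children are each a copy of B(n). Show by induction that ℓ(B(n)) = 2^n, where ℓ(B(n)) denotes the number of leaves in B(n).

Base case: ℓ(B(0)) = 1, and 2^0 = 1.
Assume ℓ(B(r)) = 2^r.
Then ℓ(B(r+1)) = 2·ℓ(B(r)) = 2·2^r = 2^{r+1}.
Hence ℓ(B(n)) = 2^n for every n ≥ 0, by induction.

ℓ(B(n)) = 2^n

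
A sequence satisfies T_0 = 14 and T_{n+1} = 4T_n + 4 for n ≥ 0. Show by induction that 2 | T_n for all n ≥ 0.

Base case: T_0 = 14 = 2·7, so 2 | T_0.
Assume 2 | T_m, so T_m = 2t for some integer t.
Then T_{m+1} = 4T_m + 4 = 4·(2t) + 4 = 2(4t + 2), so 2 | T_{m+1}.
Hence 2 | T_n for every n ≥ 0, by induction.

2 | T_n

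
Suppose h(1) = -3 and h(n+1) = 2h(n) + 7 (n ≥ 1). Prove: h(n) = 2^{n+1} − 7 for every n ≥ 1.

Base case: h(1) = -3, and 2^{1+1} − 7 = 4 − 7 = -3.
Assume h(r) = 2^{r+1} − 7 for some r ≥ 1.
Then h(r+1) = 2h(r) + 7 = 2·(2^{r+1} − 7) + 7 = 2^{r+2} − 14 + 7 = 2^{r+2} − 7.
This completes the inductive step, so h(n) = 2^{n+1} − 7 for all n ≥ 1.

h(n) = 2^{n+1} − 7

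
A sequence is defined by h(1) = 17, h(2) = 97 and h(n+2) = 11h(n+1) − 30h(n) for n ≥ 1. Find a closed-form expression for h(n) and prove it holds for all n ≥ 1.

Claim: h(n) = 2·6^n + 5^n.

Base cases: h(1) = 17 and 2·6^1 + 5^1 = 17; h(2) = 97 and 2·6^2 + 5^2 = 97.
Assume h(j) = 2·6^j + 5^j for all 1 ≤ j ≤ k, where k ≥ 2.
Then h(k+1) = 11h(k) − 30h(k−1) = 11·(2·6^k + 5^k) − 30·(2·6^{k−1} + 5^{k−1}) = 2·(11·6 − 30)6^{k−1} + (11·5 − 30)5^{k−1} = 72·6^{k−1} + 25·5^{k−1} = 2·6^{k+1} + 5^{k+1}.
By strong induction, h(n) = 2·6^n + 5^n for all n ≥ 1.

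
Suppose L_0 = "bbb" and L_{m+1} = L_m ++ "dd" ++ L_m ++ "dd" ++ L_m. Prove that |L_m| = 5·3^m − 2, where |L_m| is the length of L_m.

Base case: |L_0| = 3, and 5·3^0 − 2 = 3.
Assume |L_r| = 5·3^r − 2.
Then |L_{r+1}| = 3|L_r| + 4 = 3(5·3^r − 2) + 4 = 5·3^{r+1} − 6 + 4 = 5·3^{r+1} − 2.
Hence |L_m| = 5·3^m − 2 for every m ≥ 0, by induction.

|L_m| = 5·3^m − 2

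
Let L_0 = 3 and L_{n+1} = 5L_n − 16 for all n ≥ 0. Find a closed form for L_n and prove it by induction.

Claim: L_n = -5^n + 4.

Base case: L_0 = 3, and -5^0 + 4 = -1 + 4 = 3.
Assume L_j = -5^j + 4 for some j ≥ 0.
Then L_{j+1} = 5L_j − 16 = 5·(-5^j + 4) − 16 = -5^{j+1} + 20 − 16 = -5^{j+1} + 4.
By induction, L_n = -5^n + 4 for all n ≥ 0.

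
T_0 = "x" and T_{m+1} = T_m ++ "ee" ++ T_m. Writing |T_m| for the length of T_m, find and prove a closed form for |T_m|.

Claim: |T_m| = 3·2^m − 2.

Base case: |T_0| = 1, and 3·2^0 − 2 = 1.
Assume |T_j| = 3·2^j − 2.
Then |T_{j+1}| = |T_j| + 2 + |T_j| = 2|T_j| + 2 = 2(3·2^j − 2) + 2 = 3·2^{j+1} − 4 + 2 = 3·2^{j+1} − 2.
Hence |T_m| = 3·2^m − 2 for every m ≥ 0, by induction.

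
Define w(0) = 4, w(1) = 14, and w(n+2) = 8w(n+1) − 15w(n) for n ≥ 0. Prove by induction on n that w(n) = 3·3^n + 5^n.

Base cases: w(0) = 4 and 3·3^0 + 5^0 = 4; w(1) = 14 and 3·3^1 + 5^1 = 14.
Assume w(j) = 3·3^j + 5^j for all 0 ≤ j ≤ m, where m ≥ 1.
Then w(m+1) = 8w(m) − 15w(m−1) = 8·(3·3^m + 5^m) − 15·(3·3^{m−1} + 5^{m−1}) = 3·(8·3 − 15)3^{m−1} + (8·5 − 15)5^{m−1} = 27·3^{m−1} + 25·5^{m−1} = 3·3^{m+1} + 5^{m+1}.
So the formula holds for m+1, and by strong induction w(n) = 3·3^n + 5^n for all n ≥ 0.

w(n) = 3·3^n + 5^n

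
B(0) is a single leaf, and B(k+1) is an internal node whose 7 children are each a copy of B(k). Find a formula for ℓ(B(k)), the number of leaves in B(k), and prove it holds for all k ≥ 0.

Claim: ℓ(B(k)) = 7^k.

Base case: ℓ(B(0)) = 1, and 7^0 = 1.
Assume ℓ(B(j)) = 7^j.
Then ℓ(B(j+1)) = 7·ℓ(B(j)) = 7·7^j = 7^{j+1}.
So the formula holds for j+1, and by induction ℓ(B(k)) = 7^k for all k ≥ 0.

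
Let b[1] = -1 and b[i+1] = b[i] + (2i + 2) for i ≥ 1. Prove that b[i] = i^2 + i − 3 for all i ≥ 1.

Base case: b[1] = -1, and 1^2 + 1 − 3 = -1.
Assume b[k] = k^2 + k − 3.
Then b[k+1] = b[k] + (2k + 2) = (k^2 + k − 3) + (2k + 2) = k^2 + 3k − 1,
and (k+1)^2 + (k+1) − 3 = k^2 + 3k − 1.
This completes the inductive step, so b[i] = i^2 + i − 3 for all i ≥ 1.

b[i] = i^2 + i − 3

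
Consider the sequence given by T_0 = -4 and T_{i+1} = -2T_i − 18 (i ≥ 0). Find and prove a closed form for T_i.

Claim: T_i = 2·(-2)^i − 6.

Base case: T_0 = -4, and 2·(-2)^0 − 6 = 2 − 6 = -4.
Assume T_r = 2·(-2)^r − 6 for some r ≥ 0.
Then T_{r+1} = -2T_r − 18 = -2·(2·(-2)^r − 6) − 18 = -4·(-2)^r + 12 − 18 = 2·(-2)^{r+1} − 6.
By induction, T_i = 2·(-2)^i − 6 for all i ≥ 0.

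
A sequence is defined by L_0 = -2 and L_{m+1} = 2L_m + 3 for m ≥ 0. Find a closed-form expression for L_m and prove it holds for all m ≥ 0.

Claim: L_m = 2^m − 3.

Base case: L_0 = -2, and 2^0 − 3 = 1 − 3 = -2.
Assume L_j = 2^j − 3 for some j ≥ 0.
Then L_{j+1} = 2L_j + 3 = 2·(2^j − 3) + 3 = 2^{j+1} − 6 + 3 = 2^{j+1} − 3.
So the formula holds for j+1, and by induction L_m = 2^m − 3 for all m ≥ 0.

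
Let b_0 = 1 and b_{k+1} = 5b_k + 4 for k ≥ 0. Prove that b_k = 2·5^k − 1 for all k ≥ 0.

Base case: b_0 = 1, and 2·5^0 − 1 = 2 − 1 = 1.
Assume b_m = 2·5^m − 1 for some m ≥ 0.
Then b_{m+1} = 5b_m + 4 = 5·(2·5^m − 1) + 4 = 10·5^m − 5 + 4 = 2·5^{m+1} − 1.
This completes the inductive step, so b_k = 2·5^k − 1 for all k ≥ 0.

b_k = 2·5^k − 1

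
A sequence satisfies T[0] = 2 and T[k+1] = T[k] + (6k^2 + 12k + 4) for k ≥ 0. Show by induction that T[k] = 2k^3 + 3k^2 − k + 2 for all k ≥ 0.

Base case: T[0] = 2, and 2·0^3 + 3·0^2 − 0 + 2 = 2.
Assume T[m] = 2m^3 + 3m^2 − m + 2.
Then T[m+1] = T[m] + (6m^2 + 12m + 4) = (2m^3 + 3m^2 − m + 2) + (6m^2 + 12m + 4) = 2m^3 + 9m^2 + 11m + 6,
and 2·(m+1)^3 + 3·(m+1)^2 − (m+1) + 2 = 2m^3 + 9m^2 + 11m + 6.
By induction, T[k] = 2k^3 + 3k^2 − k + 2 for all k ≥ 0.

T[k] = 2k^3 + 3k^2 − k + 2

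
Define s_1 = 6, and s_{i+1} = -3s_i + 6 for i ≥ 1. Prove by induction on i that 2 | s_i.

Base case: s_1 = 6 = 2·3, so 2 | s_1.
Assume 2 | s_j, so s_j = 2t for some integer t.
Then s_{j+1} = -3s_j + 6 = -3·(2t) + 6 = 2(-3t + 3), so 2 | s_{j+1}.
Hence 2 | s_i for every i ≥ 1, by induction.

2 | s_i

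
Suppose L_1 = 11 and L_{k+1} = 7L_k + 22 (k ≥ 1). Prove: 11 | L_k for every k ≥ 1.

Base case: L_1 = 11 = 11·1, so 11 | L_1.
Assume 11 | L_m, so L_m = 11t for some integer t.
Then L_{m+1} = 7L_m + 22 = 7·(11t) + 22 = 11(7t + 2), so 11 | L_{m+1}.
Hence 11 | L_k for every k ≥ 1, by induction.

11 | L_k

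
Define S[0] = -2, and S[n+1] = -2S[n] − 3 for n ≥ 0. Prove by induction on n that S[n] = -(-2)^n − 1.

Base case: S[0] = -2, and -(-2)^0 − 1 = -1 − 1 = -2.
Assume S[j] = -(-2)^j − 1 for some j ≥ 0.
Then S[j+1] = -2S[j] − 3 = -2·(-(-2)^j − 1) − 3 = 2·(-2)^j + 2 − 3 = -(-2)^{j+1} − 1.
Hence S[n] = -(-2)^n − 1 for every n ≥ 0, by induction.

S[n] = -(-2)^n − 1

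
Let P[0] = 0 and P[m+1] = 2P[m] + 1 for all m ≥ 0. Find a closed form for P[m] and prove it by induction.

Claim: P[m] = 2^m − 1.

Base case: P[0] = 0, and 2^0 − 1 = 1 − 1 = 0.
Assume P[j] = 2^j − 1 for some j ≥ 0.
Then P[j+1] = 2P[j] + 1 = 2·(2^j − 1) + 1 = 2^{j+1} − 2 + 1 = 2^{j+1} − 1.
By induction, P[m] = 2^m − 1 for all m ≥ 0.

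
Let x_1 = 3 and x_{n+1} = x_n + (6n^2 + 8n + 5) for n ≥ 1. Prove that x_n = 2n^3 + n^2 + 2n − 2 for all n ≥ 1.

Base case: x_1 = 3, and 2·1^3 + 1^2 + 2·1 − 2 = 3.
Assume x_m = 2m^3 + m^2 + 2m − 2.
Then x_{m+1} = x_m + (6m^2 + 8m + 5) = (2m^3 + m^2 + 2m − 2) + (6m^2 + 8m + 5) = 2m^3 + 7m^2 + 10m + 3,
and 2·(m+1)^3 + (m+1)^2 + 2·(m+1) − 2 = 2m^3 + 7m^2 + 10m + 3.
This completes the inductive step, so x_n = 2n^3 + n^2 + 2n − 2 for all n ≥ 1.

x_n = 2n^3 + n^2 + 2n − 2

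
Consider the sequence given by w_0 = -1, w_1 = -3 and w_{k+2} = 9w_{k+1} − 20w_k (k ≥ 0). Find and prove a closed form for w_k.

Claim: w_k = 5^k − 2·4^k.

Base cases: w_0 = -1 and 5^0 − 2·4^0 = -1; w_1 = -3 and 5^1 − 2·4^1 = -3.
Assume w_i = 5^i − 2·4^i for all 0 ≤ i ≤ j, where j ≥ 1.
Then w_{j+1} = 9w_j − 20w_{j−1} = 9·(5^j − 2·4^j) − 20·(5^{j−1} − 2·4^{j−1}) = (9·5 − 20)5^{j−1} − 2·(9·4 − 20)4^{j−1} = 25·5^{j−1} − 32·4^{j−1} = 5^{j+1} − 2·4^{j+1}.
This completes the inductive step, so w_k = 5^k − 2·4^k for all k ≥ 0.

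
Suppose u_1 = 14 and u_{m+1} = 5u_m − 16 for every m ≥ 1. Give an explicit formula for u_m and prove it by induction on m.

Claim: u_m = 2·5^m + 4.

Base case: u_1 = 14, and 2·5^1 + 4 = 10 + 4 = 14.
Assume u_k = 2·5^k + 4 for some k ≥ 1.
Then u_{k+1} = 5u_k − 16 = 5·(2·5^k + 4) − 16 = 10·5^k + 20 − 16 = 2·5^{k+1} + 4.
By induction, u_m = 2·5^m + 4 for all m ≥ 1.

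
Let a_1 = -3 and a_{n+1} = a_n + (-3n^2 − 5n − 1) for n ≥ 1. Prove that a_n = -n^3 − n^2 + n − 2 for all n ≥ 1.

Base case: a_1 = -3, and -1^3 − 1^2 + 1 − 2 = -3.
Assume a_j = -j^3 − j^2 + j − 2.
Then a_{j+1} = a_j + (-3j^2 − 5j − 1) = (-j^3 − j^2 + j − 2) + (-3j^2 − 5j − 1) = -j^3 − 4j^2 − 4j − 3,
and -(j+1)^3 − (j+1)^2 + (j+1) − 2 = -j^3 − 4j^2 − 4j − 3.
This completes the inductive step, so a_n = -n^3 − n^2 + n − 2 for all n ≥ 1.

a_n = -n^3 − n^2 + n − 2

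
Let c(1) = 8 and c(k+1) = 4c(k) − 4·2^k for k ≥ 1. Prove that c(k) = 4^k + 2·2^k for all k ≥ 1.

Base case: c(1) = 8, and 4^1 + 2·2^1 = 4 + 4 = 8.
Assume c(r) = 4^r + 2·2^r for some r ≥ 1.
Then c(r+1) = 4c(r) − 4·2^r = 4·(4^r + 2·2^r) − 4·2^r = 4^{r+1} + 8·2^r − 4·2^r = 4^{r+1} + 4·2^r = 4^{r+1} + 2·2^{r+1}.
This completes the inductive step, so c(k) = 4^k + 2·2^k for all k ≥ 1.

c(k) = 4^k + 2·2^k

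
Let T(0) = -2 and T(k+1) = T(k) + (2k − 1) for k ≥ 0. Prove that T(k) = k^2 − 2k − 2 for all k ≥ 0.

Base case: T(0) = -2, and 0^2 − 2·0 − 2 = -2.
Assume T(r) = r^2 − 2r − 2.
Then T(r+1) = T(r) + (2r − 1) = (r^2 − 2r − 2) + (2r − 1) = r^2 − 3,
and (r+1)^2 − 2·(r+1) − 2 = r^2 − 3.
By induction, T(k) = k^2 − 2k − 2 for all k ≥ 0.

T(k) = k^2 − 2k − 2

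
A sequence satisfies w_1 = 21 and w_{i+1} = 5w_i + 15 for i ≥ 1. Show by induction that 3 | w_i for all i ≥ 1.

Base case: w_1 = 21 = 3·7, so 3 | w_1.
Assume 3 | w_k, so w_k = 3t for some integer t.
Then w_{k+1} = 5w_k + 15 = 5·(3t) + 15 = 3(5t + 5), so 3 | w_{k+1}.
This completes the inductive step, so 3 | w_i for all i ≥ 1.

3 | w_i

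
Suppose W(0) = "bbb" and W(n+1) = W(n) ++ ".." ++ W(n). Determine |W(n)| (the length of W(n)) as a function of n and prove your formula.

Claim: |W(n)| = 5·2^n − 2.

Base case: |W(0)| = 3, and 5·2^0 − 2 = 3.
Assume |W(m)| = 5·2^m − 2.
Then |W(m+1)| = |W(m)| + 2 + |W(m)| = 2|W(m)| + 2 = 2(5·2^m − 2) + 2 = 5·2^{m+1} − 4 + 2 = 5·2^{m+1} − 2.
Hence |W(n)| = 5·2^n − 2 for every n ≥ 0, by induction.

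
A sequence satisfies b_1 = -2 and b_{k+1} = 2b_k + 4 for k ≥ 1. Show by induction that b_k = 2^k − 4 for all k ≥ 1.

Base case: b_1 = -2, and 2^1 − 4 = 2 − 4 = -2.
Assume b_m = 2^m − 4 for some m ≥ 1.
Then b_{m+1} = 2b_m + 4 = 2·(2^m − 4) + 4 = 2^{m+1} − 8 + 4 = 2^{m+1} − 4.
This completes the inductive step, so b_k = 2^k − 4 for all k ≥ 1.

b_k = 2^k − 4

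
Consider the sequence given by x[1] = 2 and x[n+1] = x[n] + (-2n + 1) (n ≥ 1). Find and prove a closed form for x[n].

Claim: x[n] = -n^2 + 2n + 1.

Base case: x[1] = 2, and -1^2 + 2·1 + 1 = 2.
Assume x[m] = -m^2 + 2m + 1.
Then x[m+1] = x[m] + (-2m + 1) = (-m^2 + 2m + 1) + (-2m + 1) = -m^2 + 2,
and -(m+1)^2 + 2·(m+1) + 1 = -m^2 + 2.
This completes the inductive step, so x[n] = -n^2 + 2n + 1 for all n ≥ 1.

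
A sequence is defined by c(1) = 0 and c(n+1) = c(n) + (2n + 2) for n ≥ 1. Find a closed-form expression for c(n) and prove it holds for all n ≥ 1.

Claim: c(n) = n^2 + n − 2.

Base case: c(1) = 0, and 1^2 + 1 − 2 = 0.
Assume c(j) = j^2 + j − 2.
Then c(j+1) = c(j) + (2j + 2) = (j^2 + j − 2) + (2j + 2) = j^2 + 3j,
and (j+1)^2 + (j+1) − 2 = j^2 + 3j.
Hence c(n) = n^2 + n − 2 for every n ≥ 1, by induction.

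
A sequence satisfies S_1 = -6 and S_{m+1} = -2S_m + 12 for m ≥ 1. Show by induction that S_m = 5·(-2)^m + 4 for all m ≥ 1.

Base case: S_1 = -6, and 5·(-2)^1 + 4 = -10 + 4 = -6.
Assume S_k = 5·(-2)^k + 4 for some k ≥ 1.
Then S_{k+1} = -2S_k + 12 = -2·(5·(-2)^k + 4) + 12 = -10·(-2)^k − 8 + 12 = 5·(-2)^{k+1} + 4.
This completes the inductive step, so S_m = 5·(-2)^m + 4 for all m ≥ 1.

S_m = 5·(-2)^m + 4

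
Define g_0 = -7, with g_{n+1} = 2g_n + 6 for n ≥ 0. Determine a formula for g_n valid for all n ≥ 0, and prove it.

Claim: g_n = -2^n − 6.

Base case: g_0 = -7, and -2^0 − 6 = -1 − 6 = -7.
Assume g_k = -2^k − 6 for some k ≥ 0.
Then g_{k+1} = 2g_k + 6 = 2·(-2^k − 6) + 6 = -2^{k+1} − 12 + 6 = -2^{k+1} − 6.
Hence g_n = -2^n − 6 for every n ≥ 0, by induction.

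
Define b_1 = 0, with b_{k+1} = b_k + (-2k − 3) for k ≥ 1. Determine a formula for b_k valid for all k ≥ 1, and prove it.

Claim: b_k = -k^2 − 2k + 3.

Base case: b_1 = 0, and -1^2 − 2·1 + 3 = 0.
Assume b_m = -m^2 − 2m + 3.
Then b_{m+1} = b_m + (-2m − 3) = (-m^2 − 2m + 3) + (-2m − 3) = -m^2 − 4m,
and -(m+1)^2 − 2·(m+1) + 3 = -m^2 − 4m.
This completes the inductive step, so b_k = -k^2 − 2k + 3 for all k ≥ 1.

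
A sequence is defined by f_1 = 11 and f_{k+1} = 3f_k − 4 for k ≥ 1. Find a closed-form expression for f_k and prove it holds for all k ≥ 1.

Claim: f_k = 3^{k+1} + 2.

Base case: f_1 = 11, and 3^{1+1} + 2 = 9 + 2 = 11.
Assume f_r = 3^{r+1} + 2 for some r ≥ 1.
Then f_{r+1} = 3f_r − 4 = 3·(3^{r+1} + 2) − 4 = 3^{r+2} + 6 − 4 = 3^{r+2} + 2.
Hence f_k = 3^{k+1} + 2 for every k ≥ 1, by induction.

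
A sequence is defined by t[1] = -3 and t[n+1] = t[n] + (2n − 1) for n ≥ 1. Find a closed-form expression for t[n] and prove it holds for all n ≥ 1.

Claim: t[n] = n^2 − 2n − 2.

Base case: t[1] = -3, and 1^2 − 2·1 − 2 = -3.
Assume t[k] = k^2 − 2k − 2.
Then t[k+1] = t[k] + (2k − 1) = (k^2 − 2k − 2) + (2k − 1) = k^2 − 3,
and (k+1)^2 − 2·(k+1) − 2 = k^2 − 3.
This completes the inductive step, so t[n] = n^2 − 2n − 2 for all n ≥ 1.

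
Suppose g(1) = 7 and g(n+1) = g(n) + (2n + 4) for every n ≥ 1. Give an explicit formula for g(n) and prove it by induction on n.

Claim: g(n) = n^2 + 3n + 3.

Base case: g(1) = 7, and 1^2 + 3·1 + 3 = 7.
Assume g(m) = m^2 + 3m + 3.
Then g(m+1) = g(m) + (2m + 4) = (m^2 + 3m + 3) + (2m + 4) = m^2 + 5m + 7,
and (m+1)^2 + 3·(m+1) + 3 = m^2 + 5m + 7.
This completes the inductive step, so g(n) = n^2 + 3n + 3 for all n ≥ 1.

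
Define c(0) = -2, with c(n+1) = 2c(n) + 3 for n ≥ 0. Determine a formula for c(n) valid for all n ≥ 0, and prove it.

Claim: c(n) = 2^n − 3.

Base case: c(0) = -2, and 2^0 − 3 = 1 − 3 = -2.
Assume c(k) = 2^k − 3 for some k ≥ 0.
Then c(k+1) = 2c(k) + 3 = 2·(2^k − 3) + 3 = 2^{k+1} − 6 + 3 = 2^{k+1} − 3.
So the formula holds for k+1, and by induction c(n) = 2^n − 3 for all n ≥ 0.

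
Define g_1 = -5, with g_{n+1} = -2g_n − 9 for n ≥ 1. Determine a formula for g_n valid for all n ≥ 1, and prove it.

Claim: g_n = (-2)^n − 3.

Base case: g_1 = -5, and (-2)^1 − 3 = -2 − 3 = -5.
Assume g_j = (-2)^j − 3 for some j ≥ 1.
Then g_{j+1} = -2g_j − 9 = -2·((-2)^j − 3) − 9 = -2·(-2)^j + 6 − 9 = (-2)^{j+1} − 3.
So the formula holds for j+1, and by induction g_n = (-2)^n − 3 for all n ≥ 1.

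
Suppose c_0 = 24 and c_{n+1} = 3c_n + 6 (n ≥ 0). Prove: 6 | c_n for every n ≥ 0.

Base case: c_0 = 24 = 6·4, so 6 | c_0.
Assume 6 | c_k, so c_k = 6t for some integer t.
Then c_{k+1} = 3c_k + 6 = 3·(6t) + 6 = 6(3t + 1), so 6 | c_{k+1}.
Hence 6 | c_n for every n ≥ 0, by induction.

6 | c_n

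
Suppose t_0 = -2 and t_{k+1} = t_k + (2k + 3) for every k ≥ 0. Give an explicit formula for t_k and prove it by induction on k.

Claim: t_k = k^2 + 2k − 2.

Base case: t_0 = -2, and 0^2 + 2·0 − 2 = -2.
Assume t_m = m^2 + 2m − 2.
Then t_{m+1} = t_m + (2m + 3) = (m^2 + 2m − 2) + (2m + 3) = m^2 + 4m + 1,
and (m+1)^2 + 2·(m+1) − 2 = m^2 + 4m + 1.
This completes the inductive step, so t_k = k^2 + 2k − 2 for all k ≥ 0.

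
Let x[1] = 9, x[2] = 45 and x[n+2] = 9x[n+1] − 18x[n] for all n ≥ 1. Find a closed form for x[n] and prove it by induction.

Claim: x[n] = 6^n + 3^n.

Base cases: x[1] = 9 and 6^1 + 3^1 = 9; x[2] = 45 and 6^2 + 3^2 = 45.
Assume x[j] = 6^j + 3^j for all 1 ≤ j ≤ m, where m ≥ 2.
Then x[m+1] = 9x[m] − 18x[m−1] = 9·(6^m + 3^m) − 18·(6^{m−1} + 3^{m−1}) = (9·6 − 18)6^{m−1} + (9·3 − 18)3^{m−1} = 36·6^{m−1} + 9·3^{m−1} = 6^{m+1} + 3^{m+1}.
So the formula holds for m+1, and by strong induction x[n] = 6^n + 3^n for all n ≥ 1.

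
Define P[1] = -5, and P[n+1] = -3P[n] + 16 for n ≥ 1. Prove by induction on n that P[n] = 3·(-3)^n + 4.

Base case: P[1] = -5, and 3·(-3)^1 + 4 = -9 + 4 = -5.
Assume P[k] = 3·(-3)^k + 4 for some k ≥ 1.
Then P[k+1] = -3P[k] + 16 = -3·(3·(-3)^k + 4) + 16 = -9·(-3)^k − 12 + 16 = 3·(-3)^{k+1} + 4.
This completes the inductive step, so P[n] = 3·(-3)^n + 4 for all n ≥ 1.

P[n] = 3·(-3)^n + 4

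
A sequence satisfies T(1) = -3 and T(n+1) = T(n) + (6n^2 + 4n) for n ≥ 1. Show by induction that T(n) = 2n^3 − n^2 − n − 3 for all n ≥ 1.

Base case: T(1) = -3, and 2·1^3 − 1^2 − 1 − 3 = -3.
Assume T(k) = 2k^3 − k^2 − k − 3.
Then T(k+1) = T(k) + (6k^2 + 4k) = (2k^3 − k^2 − k − 3) + (6k^2 + 4k) = 2k^3 + 5k^2 + 3k − 3,
and 2·(k+1)^3 − (k+1)^2 − (k+1) − 3 = 2k^3 + 5k^2 + 3k − 3.
By induction, T(n) = 2n^3 − n^2 − n − 3 for all n ≥ 1.

T(n) = 2n^3 − n^2 − n − 3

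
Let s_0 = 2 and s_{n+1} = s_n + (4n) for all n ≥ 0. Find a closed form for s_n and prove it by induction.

Claim: s_n = 2n^2 − 2n + 2.

Base case: s_0 = 2, and 2·0^2 − 2·0 + 2 = 2.
Assume s_j = 2j^2 − 2j + 2.
Then s_{j+1} = s_j + (4j) = (2j^2 − 2j + 2) + (4j) = 2j^2 + 2j + 2,
and 2·(j+1)^2 − 2·(j+1) + 2 = 2j^2 + 2j + 2.
This completes the inductive step, so s_n = 2n^2 − 2n + 2 for all n ≥ 0.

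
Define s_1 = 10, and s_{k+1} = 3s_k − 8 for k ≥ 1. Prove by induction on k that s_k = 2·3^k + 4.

Base case: s_1 = 10, and 2·3^1 + 4 = 6 + 4 = 10.
Assume s_r = 2·3^r + 4 for some r ≥ 1.
Then s_{r+1} = 3s_r − 8 = 3·(2·3^r + 4) − 8 = 6·3^r + 12 − 8 = 2·3^{r+1} + 4.
Hence s_k = 2·3^k + 4 for every k ≥ 1, by induction.

s_k = 2·3^k + 4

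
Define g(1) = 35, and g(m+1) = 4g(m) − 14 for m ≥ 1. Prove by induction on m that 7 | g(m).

Base case: g(1) = 35 = 7·5, so 7 | g(1).
Assume 7 | g(k), so g(k) = 7t for some integer t.
Then g(k+1) = 4g(k) − 14 = 4·(7t) − 14 = 7(4t − 2), so 7 | g(k+1).
This completes the inductive step, so 7 | g(m) for all m ≥ 1.

7 | g(m)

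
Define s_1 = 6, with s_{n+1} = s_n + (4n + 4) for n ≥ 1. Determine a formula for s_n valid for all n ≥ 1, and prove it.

Claim: s_n = 2n^2 + 2n + 2.

Base case: s_1 = 6, and 2·1^2 + 2·1 + 2 = 6.
Assume s_m = 2m^2 + 2m + 2.
Then s_{m+1} = s_m + (4m + 4) = (2m^2 + 2m + 2) + (4m + 4) = 2m^2 + 6m + 6,
and 2·(m+1)^2 + 2·(m+1) + 2 = 2m^2 + 6m + 6.
By induction, s_n = 2n^2 + 2n + 2 for all n ≥ 1.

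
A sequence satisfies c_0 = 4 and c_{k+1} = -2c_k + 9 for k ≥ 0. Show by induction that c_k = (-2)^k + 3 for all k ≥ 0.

Base case: c_0 = 4, and (-2)^0 + 3 = 1 + 3 = 4.
Assume c_r = (-2)^r + 3 for some r ≥ 0.
Then c_{r+1} = -2c_r + 9 = -2·((-2)^r + 3) + 9 = -2·(-2)^r − 6 + 9 = (-2)^{r+1} + 3.
Hence c_k = (-2)^k + 3 for every k ≥ 0, by induction.

c_k = (-2)^k + 3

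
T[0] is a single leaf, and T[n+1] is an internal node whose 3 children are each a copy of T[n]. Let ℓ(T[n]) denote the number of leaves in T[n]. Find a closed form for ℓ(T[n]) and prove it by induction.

Claim: ℓ(T[n]) = 3^n.

Base case: ℓ(T[0]) = 1, and 3^0 = 1.
Assume ℓ(T[k]) = 3^k.
Then ℓ(T[k+1]) = 3·ℓ(T[k]) = 3·3^k = 3^{k+1}.
By induction, ℓ(T[n]) = 3^n for all n ≥ 0.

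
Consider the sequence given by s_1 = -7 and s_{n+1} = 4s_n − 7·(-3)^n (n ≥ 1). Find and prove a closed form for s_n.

Claim: s_n = -4^n + (-3)^n.

Base case: s_1 = -7, and -4^1 + (-3)^1 = -4 − 3 = -7.
Assume s_k = -4^k + (-3)^k for some k ≥ 1.
Then s_{k+1} = 4s_k − 7·(-3)^k = 4·(-4^k + (-3)^k) − 7·(-3)^k = -4^{k+1} + 4·(-3)^k − 7·(-3)^k = -4^{k+1} − 3·(-3)^k = -4^{k+1} + (-3)^{k+1}.
So the formula holds for k+1, and by induction s_n = -4^n + (-3)^n for all n ≥ 1.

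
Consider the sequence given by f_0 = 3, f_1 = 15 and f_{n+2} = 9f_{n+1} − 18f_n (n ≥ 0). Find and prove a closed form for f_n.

Claim: f_n = 3^n + 2·6^n.

Base cases: f_0 = 3 and 3^0 + 2·6^0 = 3; f_1 = 15 and 3^1 + 2·6^1 = 15.
Assume f_j = 3^j + 2·6^j for all 0 ≤ j ≤ m, where m ≥ 1.
Then f_{m+1} = 9f_m − 18f_{m−1} = 9·(3^m + 2·6^m) − 18·(3^{m−1} + 2·6^{m−1}) = (9·3 − 18)3^{m−1} + 2·(9·6 − 18)6^{m−1} = 9·3^{m−1} + 72·6^{m−1} = 3^{m+1} + 2·6^{m+1}.
Hence f_n = 3^n + 2·6^n for every n ≥ 0, by strong induction.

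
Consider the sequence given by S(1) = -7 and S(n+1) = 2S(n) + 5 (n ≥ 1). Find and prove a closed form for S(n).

Claim: S(n) = -2^n − 5.

Base case: S(1) = -7, and -2^1 − 5 = -2 − 5 = -7.
Assume S(m) = -2^m − 5 for some m ≥ 1.
Then S(m+1) = 2S(m) + 5 = 2·(-2^m − 5) + 5 = -2^{m+1} − 10 + 5 = -2^{m+1} − 5.
Hence S(n) = -2^n − 5 for every n ≥ 1, by induction.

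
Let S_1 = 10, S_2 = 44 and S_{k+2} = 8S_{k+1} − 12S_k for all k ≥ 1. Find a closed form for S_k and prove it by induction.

Claim: S_k = 6^k + 2·2^k.

Base cases: S_1 = 10 and 6^1 + 2·2^1 = 10; S_2 = 44 and 6^2 + 2·2^2 = 44.
Assume S_j = 6^j + 2·2^j for all 1 ≤ j ≤ r, where r ≥ 2.
Then S_{r+1} = 8S_r − 12S_{r−1} = 8·(6^r + 2·2^r) − 12·(6^{r−1} + 2·2^{r−1}) = (8·6 − 12)6^{r−1} + 2·(8·2 − 12)2^{r−1} = 36·6^{r−1} + 8·2^{r−1} = 6^{r+1} + 2·2^{r+1}.
This completes the inductive step, so S_k = 6^k + 2·2^k for all k ≥ 1.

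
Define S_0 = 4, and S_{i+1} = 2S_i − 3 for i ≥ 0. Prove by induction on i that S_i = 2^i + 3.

Base case: S_0 = 4, and 2^0 + 3 = 1 + 3 = 4.
Assume S_m = 2^m + 3 for some m ≥ 0.
Then S_{m+1} = 2S_m − 3 = 2·(2^m + 3) − 3 = 2^{m+1} + 6 − 3 = 2^{m+1} + 3.
By induction, S_i = 2^i + 3 for all i ≥ 0.

S_i = 2^i + 3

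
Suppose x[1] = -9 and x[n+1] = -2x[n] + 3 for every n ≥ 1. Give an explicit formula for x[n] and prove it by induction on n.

Claim: x[n] = 5·(-2)^n + 1.

Base case: x[1] = -9, and 5·(-2)^1 + 1 = -10 + 1 = -9.
Assume x[r] = 5·(-2)^r + 1 for some r ≥ 1.
Then x[r+1] = -2x[r] + 3 = -2·(5·(-2)^r + 1) + 3 = -10·(-2)^r − 2 + 3 = 5·(-2)^{r+1} + 1.
By induction, x[n] = 5·(-2)^n + 1 for all n ≥ 1.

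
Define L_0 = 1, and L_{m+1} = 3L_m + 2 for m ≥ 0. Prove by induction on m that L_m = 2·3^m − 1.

Base case: L_0 = 1, and 2·3^0 − 1 = 2 − 1 = 1.
Assume L_r = 2·3^r − 1 for some r ≥ 0.
Then L_{r+1} = 3L_r + 2 = 3·(2·3^r − 1) + 2 = 6·3^r − 3 + 2 = 2·3^{r+1} − 1.
So the formula holds for r+1, and by induction L_m = 2·3^m − 1 for all m ≥ 0.

L_m = 2·3^m − 1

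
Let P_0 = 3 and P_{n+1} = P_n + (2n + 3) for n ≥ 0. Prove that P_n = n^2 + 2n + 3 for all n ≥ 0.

Base case: P_0 = 3, and 0^2 + 2·0 + 3 = 3.
Assume P_r = r^2 + 2r + 3.
Then P_{r+1} = P_r + (2r + 3) = (r^2 + 2r + 3) + (2r + 3) = r^2 + 4r + 6,
and (r+1)^2 + 2·(r+1) + 3 = r^2 + 4r + 6.
By induction, P_n = n^2 + 2n + 3 for all n ≥ 0.

P_n = n^2 + 2n + 3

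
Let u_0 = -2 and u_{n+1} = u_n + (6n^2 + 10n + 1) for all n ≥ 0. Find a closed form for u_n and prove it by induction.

Claim: u_n = 2n^3 + 2n^2 − 3n − 2.

Base case: u_0 = -2, and 2·0^3 + 2·0^2 − 3·0 − 2 = -2.
Assume u_j = 2j^3 + 2j^2 − 3j − 2.
Then u_{j+1} = u_j + (6j^2 + 10j + 1) = (2j^3 + 2j^2 − 3j − 2) + (6j^2 + 10j + 1) = 2j^3 + 8j^2 + 7j − 1,
and 2·(j+1)^3 + 2·(j+1)^2 − 3·(j+1) − 2 = 2j^3 + 8j^2 + 7j − 1.
Hence u_n = 2n^3 + 2n^2 − 3n − 2 for every n ≥ 0, by induction.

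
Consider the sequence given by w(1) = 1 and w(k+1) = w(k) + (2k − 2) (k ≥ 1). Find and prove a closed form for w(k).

Claim: w(k) = k^2 − 3k + 3.

Base case: w(1) = 1, and 1^2 − 3·1 + 3 = 1.
Assume w(j) = j^2 − 3j + 3.
Then w(j+1) = w(j) + (2j − 2) = (j^2 − 3j + 3) + (2j − 2) = j^2 − j + 1,
and (j+1)^2 − 3·(j+1) + 3 = j^2 − j + 1.
This completes the inductive step, so w(k) = k^2 − 3k + 3 for all k ≥ 1.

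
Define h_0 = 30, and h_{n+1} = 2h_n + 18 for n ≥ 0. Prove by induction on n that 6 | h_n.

Base case: h_0 = 30 = 6·5, so 6 | h_0.
Assume 6 | h_r, so h_r = 6t for some integer t.
Then h_{r+1} = 2h_r + 18 = 2·(6t) + 18 = 6(2t + 3), so 6 | h_{r+1}.
By induction, 6 | h_n for all n ≥ 0.

6 | h_n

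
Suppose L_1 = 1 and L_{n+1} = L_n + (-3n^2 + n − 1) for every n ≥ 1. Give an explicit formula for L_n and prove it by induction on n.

Claim: L_n = -n^3 + 2n^2 − 2n + 2.

Base case: L_1 = 1, and -1^3 + 2·1^2 − 2·1 + 2 = 1.
Assume L_j = -j^3 + 2j^2 − 2j + 2.
Then L_{j+1} = L_j + (-3j^2 + j − 1) = (-j^3 + 2j^2 − 2j + 2) + (-3j^2 + j − 1) = -j^3 − j^2 − j + 1,
and -(j+1)^3 + 2·(j+1)^2 − 2·(j+1) + 2 = -j^3 − j^2 − j + 1.
Hence L_n = -n^3 + 2n^2 − 2n + 2 for every n ≥ 1, by induction.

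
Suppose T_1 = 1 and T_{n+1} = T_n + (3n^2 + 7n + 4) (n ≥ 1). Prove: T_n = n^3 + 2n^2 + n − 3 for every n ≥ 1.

Base case: T_1 = 1, and 1^3 + 2·1^2 + 1 − 3 = 1.
Assume T_r = r^3 + 2r^2 + r − 3.
Then T_{r+1} = T_r + (3r^2 + 7r + 4) = (r^3 + 2r^2 + r − 3) + (3r^2 + 7r + 4) = r^3 + 5r^2 + 8r + 1,
and (r+1)^3 + 2·(r+1)^2 + (r+1) − 3 = r^3 + 5r^2 + 8r + 1.
Hence T_n = n^3 + 2n^2 + n − 3 for every n ≥ 1, by induction.

T_n = n^3 + 2n^2 + n − 3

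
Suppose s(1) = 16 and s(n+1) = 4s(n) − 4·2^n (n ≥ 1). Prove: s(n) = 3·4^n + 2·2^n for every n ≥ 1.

Base case: s(1) = 16, and 3·4^1 + 2·2^1 = 12 + 4 = 16.
Assume s(j) = 3·4^j + 2·2^j for some j ≥ 1.
Then s(j+1) = 4s(j) − 4·2^j = 4·(3·4^j + 2·2^j) − 4·2^j = 3·4^{j+1} + 8·2^j − 4·2^j = 3·4^{j+1} + 4·2^j = 3·4^{j+1} + 2·2^{j+1}.
This completes the inductive step, so s(n) = 3·4^n + 2·2^n for all n ≥ 1.

s(n) = 3·4^n + 2·2^n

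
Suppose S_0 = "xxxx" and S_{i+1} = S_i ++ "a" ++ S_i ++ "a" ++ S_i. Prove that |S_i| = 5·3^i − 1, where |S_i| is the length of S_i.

Base case: |S_0| = 4, and 5·3^0 − 1 = 4.
Assume |S_k| = 5·3^k − 1.
Then |S_{k+1}| = 3|S_k| + 2 = 3(5·3^k − 1) + 2 = 5·3^{k+1} − 3 + 2 = 5·3^{k+1} − 1.
So the formula holds for k+1, and by induction |S_i| = 5·3^i − 1 for all i ≥ 0.

|S_i| = 5·3^i − 1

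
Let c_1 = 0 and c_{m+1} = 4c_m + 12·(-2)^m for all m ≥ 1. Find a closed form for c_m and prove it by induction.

Claim: c_m = -4^m − 2·(-2)^m.

Base case: c_1 = 0, and -4^1 − 2·(-2)^1 = -4 + 4 = 0.
Assume c_j = -4^j − 2·(-2)^j for some j ≥ 1.
Then c_{j+1} = 4c_j + 12·(-2)^j = 4·(-4^j − 2·(-2)^j) + 12·(-2)^j = -4^{j+1} − 8·(-2)^j + 12·(-2)^j = -4^{j+1} + 4·(-2)^j = -4^{j+1} − 2·(-2)^{j+1}.
This completes the inductive step, so c_m = -4^m − 2·(-2)^m for all m ≥ 1.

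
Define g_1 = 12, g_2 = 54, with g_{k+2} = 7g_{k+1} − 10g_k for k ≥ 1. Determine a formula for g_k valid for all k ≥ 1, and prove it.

Claim: g_k = 2^k + 2·5^k.

Base cases: g_1 = 12 and 2^1 + 2·5^1 = 12; g_2 = 54 and 2^2 + 2·5^2 = 54.
Assume g_i = 2^i + 2·5^i for all 1 ≤ i ≤ j, where j ≥ 2.
Then g_{j+1} = 7g_j − 10g_{j−1} = 7·(2^j + 2·5^j) − 10·(2^{j−1} + 2·5^{j−1}) = (7·2 − 10)2^{j−1} + 2·(7·5 − 10)5^{j−1} = 4·2^{j−1} + 50·5^{j−1} = 2^{j+1} + 2·5^{j+1}.
Hence g_k = 2^k + 2·5^k for every k ≥ 1, by strong induction.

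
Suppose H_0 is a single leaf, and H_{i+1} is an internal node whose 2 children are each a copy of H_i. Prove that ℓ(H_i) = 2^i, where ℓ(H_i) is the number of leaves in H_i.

Base case: ℓ(H_0) = 1, and 2^0 = 1.
Assume ℓ(H_r) = 2^r.
Then ℓ(H_{r+1}) = 2·ℓ(H_r) = 2·2^r = 2^{r+1}.
So the formula holds for r+1, and by induction ℓ(H_i) = 2^i for all i ≥ 0.

ℓ(H_i) = 2^i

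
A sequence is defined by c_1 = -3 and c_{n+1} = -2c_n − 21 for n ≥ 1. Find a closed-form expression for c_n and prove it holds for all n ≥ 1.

Claim: c_n = -2·(-2)^n − 7.

Base case: c_1 = -3, and -2·(-2)^1 − 7 = 4 − 7 = -3.
Assume c_r = -2·(-2)^r − 7 for some r ≥ 1.
Then c_{r+1} = -2c_r − 21 = -2·(-2·(-2)^r − 7) − 21 = 4·(-2)^r + 14 − 21 = -2·(-2)^{r+1} − 7.
So the formula holds for r+1, and by induction c_n = -2·(-2)^n − 7 for all n ≥ 1.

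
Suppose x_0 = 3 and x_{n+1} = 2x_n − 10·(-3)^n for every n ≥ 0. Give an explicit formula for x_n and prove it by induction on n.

Claim: x_n = 2^n + 2·(-3)^n.

Base case: x_0 = 3, and 2^0 + 2·(-3)^0 = 1 + 2 = 3.
Assume x_k = 2^k + 2·(-3)^k for some k ≥ 0.
Then x_{k+1} = 2x_k − 10·(-3)^k = 2·(2^k + 2·(-3)^k) − 10·(-3)^k = 2^{k+1} + 4·(-3)^k − 10·(-3)^k = 2^{k+1} − 6·(-3)^k = 2^{k+1} + 2·(-3)^{k+1}.
This completes the inductive step, so x_n = 2^n + 2·(-3)^n for all n ≥ 0.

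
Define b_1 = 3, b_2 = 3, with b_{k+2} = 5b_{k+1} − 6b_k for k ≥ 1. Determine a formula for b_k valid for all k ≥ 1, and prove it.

Claim: b_k = 3·2^k − 3^k.

Base cases: b_1 = 3 and 3·2^1 − 3^1 = 3; b_2 = 3 and 3·2^2 − 3^2 = 3.
Assume b_j = 3·2^j − 3^j for all 1 ≤ j ≤ r, where r ≥ 2.
Then b_{r+1} = 5b_r − 6b_{r−1} = 5·(3·2^r − 3^r) − 6·(3·2^{r−1} − 3^{r−1}) = 3·(5·2 − 6)2^{r−1} − (5·3 − 6)3^{r−1} = 12·2^{r−1} − 9·3^{r−1} = 3·2^{r+1} − 3^{r+1}.
This completes the inductive step, so b_k = 3·2^k − 3^k for all k ≥ 1.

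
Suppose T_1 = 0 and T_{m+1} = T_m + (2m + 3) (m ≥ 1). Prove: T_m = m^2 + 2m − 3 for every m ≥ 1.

Base case: T_1 = 0, and 1^2 + 2·1 − 3 = 0.
Assume T_k = k^2 + 2k − 3.
Then T_{k+1} = T_k + (2k + 3) = (k^2 + 2k − 3) + (2k + 3) = k^2 + 4k,
and (k+1)^2 + 2·(k+1) − 3 = k^2 + 4k.
This completes the inductive step, so T_m = m^2 + 2m − 3 for all m ≥ 1.

T_m = m^2 + 2m − 3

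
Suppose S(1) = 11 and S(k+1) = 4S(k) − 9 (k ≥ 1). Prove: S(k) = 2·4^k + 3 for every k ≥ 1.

Base case: S(1) = 11, and 2·4^1 + 3 = 8 + 3 = 11.
Assume S(j) = 2·4^j + 3 for some j ≥ 1.
Then S(j+1) = 4S(j) − 9 = 4·(2·4^j + 3) − 9 = 8·4^j + 12 − 9 = 2·4^{j+1} + 3.
By induction, S(k) = 2·4^k + 3 for all k ≥ 1.

S(k) = 2·4^k + 3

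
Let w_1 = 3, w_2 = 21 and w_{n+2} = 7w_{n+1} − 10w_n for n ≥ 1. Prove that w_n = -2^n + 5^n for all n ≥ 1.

Base cases: w_1 = 3 and -2^1 + 5^1 = 3; w_2 = 21 and -2^2 + 5^2 = 21.
Assume w_j = -2^j + 5^j for all 1 ≤ j ≤ k, where k ≥ 2.
Then w_{k+1} = 7w_k − 10w_{k−1} = 7·(-2^k + 5^k) − 10·(-2^{k−1} + 5^{k−1}) = -(7·2 − 10)2^{k−1} + (7·5 − 10)5^{k−1} = -4·2^{k−1} + 25·5^{k−1} = -2^{k+1} + 5^{k+1}.
This completes the inductive step, so w_n = -2^n + 5^n for all n ≥ 1.

w_n = -2^n + 5^n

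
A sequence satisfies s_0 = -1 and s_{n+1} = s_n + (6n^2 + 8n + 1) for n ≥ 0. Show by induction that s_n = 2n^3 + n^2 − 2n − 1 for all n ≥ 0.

Base case: s_0 = -1, and 2·0^3 + 0^2 − 2·0 − 1 = -1.
Assume s_k = 2k^3 + k^2 − 2k − 1.
Then s_{k+1} = s_k + (6k^2 + 8k + 1) = (2k^3 + k^2 − 2k − 1) + (6k^2 + 8k + 1) = 2k^3 + 7k^2 + 6k,
and 2·(k+1)^3 + (k+1)^2 − 2·(k+1) − 1 = 2k^3 + 7k^2 + 6k.
By induction, s_n = 2n^3 + n^2 − 2n − 1 for all n ≥ 0.

s_n = 2n^3 + n^2 − 2n − 1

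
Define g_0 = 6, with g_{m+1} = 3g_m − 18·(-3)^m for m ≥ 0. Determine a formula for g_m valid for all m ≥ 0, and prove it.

Claim: g_m = 3·3^m + 3·(-3)^m.

Base case: g_0 = 6, and 3·3^0 + 3·(-3)^0 = 3 + 3 = 6.
Assume g_k = 3·3^k + 3·(-3)^k for some k ≥ 0.
Then g_{k+1} = 3g_k − 18·(-3)^k = 3·(3·3^k + 3·(-3)^k) − 18·(-3)^k = 3·3^{k+1} + 9·(-3)^k − 18·(-3)^k = 3·3^{k+1} − 9·(-3)^k = 3·3^{k+1} + 3·(-3)^{k+1}.
This completes the inductive step, so g_m = 3·3^m + 3·(-3)^m for all m ≥ 0.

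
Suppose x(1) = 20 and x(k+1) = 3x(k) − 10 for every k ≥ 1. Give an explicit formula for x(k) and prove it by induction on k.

Claim: x(k) = 5·3^k + 5.

Base case: x(1) = 20, and 5·3^1 + 5 = 15 + 5 = 20.
Assume x(r) = 5·3^r + 5 for some r ≥ 1.
Then x(r+1) = 3x(r) − 10 = 3·(5·3^r + 5) − 10 = 15·3^r + 15 − 10 = 5·3^{r+1} + 5.
So the formula holds for r+1, and by induction x(k) = 5·3^k + 5 for all k ≥ 1.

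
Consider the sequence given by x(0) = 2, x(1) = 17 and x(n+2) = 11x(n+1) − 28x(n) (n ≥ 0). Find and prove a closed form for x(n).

Claim: x(n) = 3·7^n − 4^n.

Base cases: x(0) = 2 and 3·7^0 − 4^0 = 2; x(1) = 17 and 3·7^1 − 4^1 = 17.
Assume x(i) = 3·7^i − 4^i for all 0 ≤ i ≤ j, where j ≥ 1.
Then x(j+1) = 11x(j) − 28x(j−1) = 11·(3·7^j − 4^j) − 28·(3·7^{j−1} − 4^{j−1}) = 3·(11·7 − 28)7^{j−1} − (11·4 − 28)4^{j−1} = 147·7^{j−1} − 16·4^{j−1} = 3·7^{j+1} − 4^{j+1}.
By strong induction, x(n) = 3·7^n − 4^n for all n ≥ 0.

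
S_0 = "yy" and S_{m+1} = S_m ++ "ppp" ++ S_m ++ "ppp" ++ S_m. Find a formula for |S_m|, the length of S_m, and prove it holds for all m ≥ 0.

Claim: |S_m| = 5·3^m − 3.

Base case: |S_0| = 2, and 5·3^0 − 3 = 2.
Assume |S_j| = 5·3^j − 3.
Then |S_{j+1}| = 3|S_j| + 6 = 3(5·3^j − 3) + 6 = 5·3^{j+1} − 9 + 6 = 5·3^{j+1} − 3.
By induction, |S_m| = 5·3^m − 3 for all m ≥ 0.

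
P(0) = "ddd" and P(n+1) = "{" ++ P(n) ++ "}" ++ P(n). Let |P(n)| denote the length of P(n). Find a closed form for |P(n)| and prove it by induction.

Claim: |P(n)| = 5·2^n − 2.

Base case: |P(0)| = 3, and 5·2^0 − 2 = 3.
Assume |P(k)| = 5·2^k − 2.
Then |P(k+1)| = 1 + |P(k)| + 1 + |P(k)| = 2|P(k)| + 2 = 2(5·2^k − 2) + 2 = 5·2^{k+1} − 4 + 2 = 5·2^{k+1} − 2.
This completes the inductive step, so |P(n)| = 5·2^n − 2 for all n ≥ 0.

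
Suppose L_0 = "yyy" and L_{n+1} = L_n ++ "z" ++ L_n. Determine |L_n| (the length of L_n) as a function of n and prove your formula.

Claim: |L_n| = 2^{n+2} − 1.

Base case: |L_0| = 3, and 2^{0+2} − 1 = 3.
Assume |L_j| = 2^{j+2} − 1.
Then |L_{j+1}| = |L_j| + 1 + |L_j| = 2|L_j| + 1 = 2(2^{j+2} − 1) + 1 = 2^{j+3} − 2 + 1 = 2^{j+3} − 1.
This completes the inductive step, so |L_n| = 2^{n+2} − 1 for all n ≥ 0.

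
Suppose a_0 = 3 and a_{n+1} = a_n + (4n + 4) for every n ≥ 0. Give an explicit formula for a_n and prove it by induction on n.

Claim: a_n = 2n^2 + 2n + 3.

Base case: a_0 = 3, and 2·0^2 + 2·0 + 3 = 3.
Assume a_k = 2k^2 + 2k + 3.
Then a_{k+1} = a_k + (4k + 4) = (2k^2 + 2k + 3) + (4k + 4) = 2k^2 + 6k + 7,
and 2·(k+1)^2 + 2·(k+1) + 3 = 2k^2 + 6k + 7.
By induction, a_n = 2n^2 + 2n + 3 for all n ≥ 0.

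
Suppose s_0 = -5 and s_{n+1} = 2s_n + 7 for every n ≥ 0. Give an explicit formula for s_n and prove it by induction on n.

Claim: s_n = 2^{n+1} − 7.

Base case: s_0 = -5, and 2^{0+1} − 7 = 2 − 7 = -5.
Assume s_k = 2^{k+1} − 7 for some k ≥ 0.
Then s_{k+1} = 2s_k + 7 = 2·(2^{k+1} − 7) + 7 = 2^{k+2} − 14 + 7 = 2^{k+2} − 7.
Hence s_n = 2^{n+1} − 7 for every n ≥ 0, by induction.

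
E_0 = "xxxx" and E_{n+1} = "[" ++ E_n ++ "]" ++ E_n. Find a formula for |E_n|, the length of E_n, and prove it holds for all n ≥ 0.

Claim: |E_n| = 6·2^n − 2.

Base case: |E_0| = 4, and 6·2^0 − 2 = 4.
Assume |E_j| = 6·2^j − 2.
Then |E_{j+1}| = 1 + |E_j| + 1 + |E_j| = 2|E_j| + 2 = 2(6·2^j − 2) + 2 = 6·2^{j+1} − 4 + 2 = 6·2^{j+1} − 2.
By induction, |E_n| = 6·2^n − 2 for all n ≥ 0.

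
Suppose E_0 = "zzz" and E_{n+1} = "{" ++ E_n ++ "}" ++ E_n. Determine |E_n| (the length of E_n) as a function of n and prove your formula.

Claim: |E_n| = 5·2^n − 2.

Base case: |E_0| = 3, and 5·2^0 − 2 = 3.
Assume |E_j| = 5·2^j − 2.
Then |E_{j+1}| = 1 + |E_j| + 1 + |E_j| = 2|E_j| + 2 = 2(5·2^j − 2) + 2 = 5·2^{j+1} − 4 + 2 = 5·2^{j+1} − 2.
By induction, |E_n| = 5·2^n − 2 for all n ≥ 0.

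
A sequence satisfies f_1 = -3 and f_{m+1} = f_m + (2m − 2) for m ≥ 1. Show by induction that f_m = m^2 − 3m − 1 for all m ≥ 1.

Base case: f_1 = -3, and 1^2 − 3·1 − 1 = -3.
Assume f_k = k^2 − 3k − 1.
Then f_{k+1} = f_k + (2k − 2) = (k^2 − 3k − 1) + (2k − 2) = k^2 − k − 3,
and (k+1)^2 − 3·(k+1) − 1 = k^2 − k − 3.
By induction, f_m = m^2 − 3m − 1 for all m ≥ 1.

f_m = m^2 − 3m − 1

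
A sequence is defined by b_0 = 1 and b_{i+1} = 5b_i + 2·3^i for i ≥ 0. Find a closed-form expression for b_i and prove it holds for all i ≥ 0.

Claim: b_i = 2·5^i − 3^i.

Base case: b_0 = 1, and 2·5^0 − 3^0 = 2 − 1 = 1.
Assume b_j = 2·5^j − 3^j for some j ≥ 0.
Then b_{j+1} = 5b_j + 2·3^j = 5·(2·5^j − 3^j) + 2·3^j = 2·5^{j+1} − 5·3^j + 2·3^j = 2·5^{j+1} − 3·3^j = 2·5^{j+1} − 3^{j+1}.
By induction, b_i = 2·5^i − 3^i for all i ≥ 0.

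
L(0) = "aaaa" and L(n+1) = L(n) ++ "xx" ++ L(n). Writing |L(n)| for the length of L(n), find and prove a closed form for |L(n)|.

Claim: |L(n)| = 6·2^n − 2.

Base case: |L(0)| = 4, and 6·2^0 − 2 = 4.
Assume |L(j)| = 6·2^j − 2.
Then |L(j+1)| = |L(j)| + 2 + |L(j)| = 2|L(j)| + 2 = 2(6·2^j − 2) + 2 = 6·2^{j+1} − 4 + 2 = 6·2^{j+1} − 2.
Hence |L(n)| = 6·2^n − 2 for every n ≥ 0, by induction.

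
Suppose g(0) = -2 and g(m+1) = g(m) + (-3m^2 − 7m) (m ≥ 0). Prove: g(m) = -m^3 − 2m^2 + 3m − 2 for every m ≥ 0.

Base case: g(0) = -2, and -0^3 − 2·0^2 + 3·0 − 2 = -2.
Assume g(k) = -k^3 − 2k^2 + 3k − 2.
Then g(k+1) = g(k) + (-3k^2 − 7k) = (-k^3 − 2k^2 + 3k − 2) + (-3k^2 − 7k) = -k^3 − 5k^2 − 4k − 2,
and -(k+1)^3 − 2·(k+1)^2 + 3·(k+1) − 2 = -k^3 − 5k^2 − 4k − 2.
By induction, g(m) = -m^3 − 2m^2 + 3m − 2 for all m ≥ 0.

g(m) = -m^3 − 2m^2 + 3m − 2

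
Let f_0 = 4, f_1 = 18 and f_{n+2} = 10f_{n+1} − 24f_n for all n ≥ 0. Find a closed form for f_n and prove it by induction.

Claim: f_n = 3·4^n + 6^n.

Base cases: f_0 = 4 and 3·4^0 + 6^0 = 4; f_1 = 18 and 3·4^1 + 6^1 = 18.
Assume f_j = 3·4^j + 6^j for all 0 ≤ j ≤ m, where m ≥ 1.
Then f_{m+1} = 10f_m − 24f_{m−1} = 10·(3·4^m + 6^m) − 24·(3·4^{m−1} + 6^{m−1}) = 3·(10·4 − 24)4^{m−1} + (10·6 − 24)6^{m−1} = 48·4^{m−1} + 36·6^{m−1} = 3·4^{m+1} + 6^{m+1}.
By strong induction, f_n = 3·4^n + 6^n for all n ≥ 0.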